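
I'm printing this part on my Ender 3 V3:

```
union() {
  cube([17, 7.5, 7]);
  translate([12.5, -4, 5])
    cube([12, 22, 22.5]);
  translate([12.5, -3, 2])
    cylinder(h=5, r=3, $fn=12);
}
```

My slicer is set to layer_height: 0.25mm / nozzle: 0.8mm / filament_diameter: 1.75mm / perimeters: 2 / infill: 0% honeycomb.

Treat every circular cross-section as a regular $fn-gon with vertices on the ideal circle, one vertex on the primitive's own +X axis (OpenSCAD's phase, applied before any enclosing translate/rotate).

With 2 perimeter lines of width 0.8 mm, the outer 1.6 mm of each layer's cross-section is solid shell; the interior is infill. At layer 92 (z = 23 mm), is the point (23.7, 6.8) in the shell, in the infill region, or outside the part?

At z = 23 mm: the cube does not reach this height (z outside [0, 7]); the 12×22 cube at (12.5, -4) contributes its full rectangle; the cylinder at (12.5, -3) is not intersected at this z (z outside [2, 7]); Combining (union): only the 12×22 cube at (12.5, -4) is present, so the union is just that shape — 1 connected region. Overall, the cross-section is a single solid region. The nearest boundary edge runs (24.50, -4.00)→(24.50, 18.00); distance from the point to it = 0.80 mm. The point is inside the cross-section, 0.80 mm from the nearest boundary — within the 1.6 mm shell band (2 × 0.8).

shell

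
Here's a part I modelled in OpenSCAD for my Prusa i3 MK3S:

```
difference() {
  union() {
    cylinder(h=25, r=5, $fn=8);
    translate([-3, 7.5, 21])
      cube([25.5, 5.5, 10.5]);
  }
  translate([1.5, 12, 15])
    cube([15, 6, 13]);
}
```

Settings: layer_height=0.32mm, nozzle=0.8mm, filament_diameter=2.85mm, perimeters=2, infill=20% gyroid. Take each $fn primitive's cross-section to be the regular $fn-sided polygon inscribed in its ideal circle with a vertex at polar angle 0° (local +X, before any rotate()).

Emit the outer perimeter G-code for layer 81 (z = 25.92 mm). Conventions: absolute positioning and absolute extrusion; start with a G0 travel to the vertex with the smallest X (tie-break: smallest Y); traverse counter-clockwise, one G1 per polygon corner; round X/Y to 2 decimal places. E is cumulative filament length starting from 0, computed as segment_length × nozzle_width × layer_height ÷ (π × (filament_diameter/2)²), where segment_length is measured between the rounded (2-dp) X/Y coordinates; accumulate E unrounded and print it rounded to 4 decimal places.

At z = 25.92 mm: the cylinder does not reach this height (z outside [0, 25]); the 25.5×5.5 cube at (-3, 7.5) contributes its full rectangle; Merging all regions: only the 25.5×5.5 cube at (-3, 7.5) is present, so the union is just that shape — 1 connected region; the cube at (1.5, 12) is present — its section is the full 15×6 rectangle; Subtracting the remaining from the first: starting from the result so far, the 15×6 cube at (1.5, 12) partially overlaps it — only the 15.00 mm² overlap (of its 90.00 mm²) is removed, clipping the outline — 1 connected region. The outline is a single polygon with 8 vertices. Extrusion per mm of travel: 0.8 × 0.32 / (π × 1.425²) = 0.040129. Accumulating E over each segment gives final E = 2.5683.

G0 X-3.00 Y7.50 Z25.92
G1 X22.50 Y7.50 E1.0233
G1 X22.50 Y13.00 E1.2440
G1 X16.50 Y13.00 E1.4848
G1 X16.50 Y12.00 E1.5249
G1 X1.50 Y12.00 E2.1268
G1 X1.50 Y13.00 E2.1670
G1 X-3.00 Y13.00 E2.3476
G1 X-3.00 Y7.50 E2.5683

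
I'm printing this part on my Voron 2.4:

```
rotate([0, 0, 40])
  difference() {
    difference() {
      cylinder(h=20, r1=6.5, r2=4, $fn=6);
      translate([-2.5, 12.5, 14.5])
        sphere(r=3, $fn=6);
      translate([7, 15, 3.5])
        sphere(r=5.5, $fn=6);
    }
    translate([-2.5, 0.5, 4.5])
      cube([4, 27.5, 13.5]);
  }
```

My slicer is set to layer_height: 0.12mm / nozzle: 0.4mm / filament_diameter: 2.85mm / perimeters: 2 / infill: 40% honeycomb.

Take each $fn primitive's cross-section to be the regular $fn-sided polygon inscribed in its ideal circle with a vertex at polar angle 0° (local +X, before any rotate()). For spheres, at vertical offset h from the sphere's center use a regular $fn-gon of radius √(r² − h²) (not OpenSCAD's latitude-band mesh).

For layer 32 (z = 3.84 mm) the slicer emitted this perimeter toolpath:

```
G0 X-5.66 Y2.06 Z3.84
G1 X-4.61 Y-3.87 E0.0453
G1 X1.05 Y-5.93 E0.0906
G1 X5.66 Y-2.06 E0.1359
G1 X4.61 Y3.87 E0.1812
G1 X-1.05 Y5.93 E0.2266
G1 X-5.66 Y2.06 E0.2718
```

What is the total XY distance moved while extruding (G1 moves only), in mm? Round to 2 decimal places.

Sum the Euclidean lengths of each G1 segment: total = 36.13 mm.

36.13 mm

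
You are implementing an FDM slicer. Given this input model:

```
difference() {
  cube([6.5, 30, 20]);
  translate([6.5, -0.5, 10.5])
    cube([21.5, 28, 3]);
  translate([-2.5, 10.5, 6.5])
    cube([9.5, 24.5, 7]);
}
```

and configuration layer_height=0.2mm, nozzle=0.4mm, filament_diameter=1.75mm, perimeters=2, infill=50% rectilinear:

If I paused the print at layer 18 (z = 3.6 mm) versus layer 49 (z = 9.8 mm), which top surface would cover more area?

layer 18 (z = 3.6 mm)

Layer 18 (z = 3.6): the cube (footprint 6.5×30) is included at this height (area 195.00 mm²); the cube at (6.5, -0.5) does not reach this height (z outside [10.5, 13.5]); the cube at (-2.5, 10.5) does not reach this height (z outside [6.5, 13.5]); Taking the first minus the rest: none of the subtracted shapes is present at this height, so the 6.5×30 cube is unchanged — area = 195.00 mm². So its area = 195.00 mm². Layer 49 (z = 9.8): the cube (footprint 6.5×30) is included at this height (area 195.00 mm²); the cube at (6.5, -0.5) is not intersected at this z (z outside [10.5, 13.5]); the 9.5×24.5 cube at (-2.5, 10.5) contributes its full rectangle (area 232.75 mm²); Subtracting the remaining from the first: starting from the 6.5×30 cube (195.00 mm²), the 9.5×24.5 cube at (-2.5, 10.5) partially overlaps it — only the 126.75 mm² overlap (of its 232.75 mm²) is removed, clipping the outline — area = 68.25 mm². So its area = 68.25 mm². Layer 18 is larger (195.00 vs 68.25 mm²).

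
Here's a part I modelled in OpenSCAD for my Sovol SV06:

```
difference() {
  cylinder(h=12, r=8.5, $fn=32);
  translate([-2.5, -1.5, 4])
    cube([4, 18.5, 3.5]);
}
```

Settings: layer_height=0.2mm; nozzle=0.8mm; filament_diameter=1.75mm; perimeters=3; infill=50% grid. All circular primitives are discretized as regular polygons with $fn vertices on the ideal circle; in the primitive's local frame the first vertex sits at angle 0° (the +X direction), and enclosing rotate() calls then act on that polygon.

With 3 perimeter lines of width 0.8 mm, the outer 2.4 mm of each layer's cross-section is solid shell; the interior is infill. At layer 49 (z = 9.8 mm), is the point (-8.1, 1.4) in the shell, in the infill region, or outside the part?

At z = 9.8 mm: the cylinder: section is a regular 32-gon, circumradius r=8.5; the cube at (-2.5, -1.5) is absent (z outside [4, 7.5]); Subtracting the remaining from the first: none of the subtracted shapes is present at this height, so the r=8.5 cylinder is unchanged — 1 connected region. Overall, the cross-section is a single solid region. The nearest boundary edge runs (-8.34, 1.66)→(-8.50, 0.00); distance from the point to it = 0.26 mm. The point is inside the cross-section, 0.26 mm from the nearest boundary — within the 2.4 mm shell band (3 × 0.8).

shell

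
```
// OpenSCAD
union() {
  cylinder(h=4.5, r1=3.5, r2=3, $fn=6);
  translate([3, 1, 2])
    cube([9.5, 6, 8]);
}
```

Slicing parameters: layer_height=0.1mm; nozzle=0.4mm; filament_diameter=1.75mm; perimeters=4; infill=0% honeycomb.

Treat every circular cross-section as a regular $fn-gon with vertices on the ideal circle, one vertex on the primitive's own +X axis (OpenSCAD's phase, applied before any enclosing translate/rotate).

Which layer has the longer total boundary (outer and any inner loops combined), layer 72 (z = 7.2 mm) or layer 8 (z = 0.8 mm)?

layer 72 (z = 7.2 mm)

Layer 72 (z = 7.2): the cone does not reach this height (z outside [0, 4.5]); the cube at (3, 1) (footprint 9.5×6) is included at this height (perimeter 31.00 mm); Merging all regions: only the 9.5×6 cube at (3, 1) is present, so the union is just that shape — boundary = 31.00 mm. So its perimeter = 31.00 mm. Layer 8 (z = 0.8): the cone contributes a regular 6-gon of circumradius 3.411 (interpolated between r1=3.5 and r2=3 at t=0.178) (perimeter = 2·6·3.411·sin(180°/6) = 20.47 mm); the cube at (3, 1) is not intersected at this z (z outside [2, 10]); Merging all regions: only the cone is present, so the union is just that shape — boundary = 20.47 mm. So its perimeter = 20.47 mm. Layer 72 is larger (31.00 vs 20.47 mm).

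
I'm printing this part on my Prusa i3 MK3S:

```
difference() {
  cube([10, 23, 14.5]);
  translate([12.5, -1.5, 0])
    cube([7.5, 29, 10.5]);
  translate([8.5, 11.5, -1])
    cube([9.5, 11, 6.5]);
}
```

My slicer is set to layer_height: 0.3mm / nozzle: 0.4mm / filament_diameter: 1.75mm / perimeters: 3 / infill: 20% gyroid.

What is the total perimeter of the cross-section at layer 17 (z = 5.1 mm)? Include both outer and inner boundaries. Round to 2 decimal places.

69.00 mm

At z = 5.1 mm: the cube is present — its section is the full 10×23 rectangle (perimeter 66.00 mm); the 7.5×29 cube at (12.5, -1.5) contributes its full rectangle (perimeter 73.00 mm); the 9.5×11 cube at (8.5, 11.5) contributes its full rectangle (perimeter 41.00 mm); Subtracting the remaining from the first: starting from the 10×23 cube, the 7.5×29 cube at (12.5, -1.5) misses the remaining region (no effect); the 9.5×11 cube at (8.5, 11.5) partially overlaps it — only the 16.50 mm² overlap (of its 104.50 mm²) is removed, clipping the outline — boundary = 69.00 mm. Overall, the cross-section is a single solid region. Total boundary length (outer) = 69.00 mm.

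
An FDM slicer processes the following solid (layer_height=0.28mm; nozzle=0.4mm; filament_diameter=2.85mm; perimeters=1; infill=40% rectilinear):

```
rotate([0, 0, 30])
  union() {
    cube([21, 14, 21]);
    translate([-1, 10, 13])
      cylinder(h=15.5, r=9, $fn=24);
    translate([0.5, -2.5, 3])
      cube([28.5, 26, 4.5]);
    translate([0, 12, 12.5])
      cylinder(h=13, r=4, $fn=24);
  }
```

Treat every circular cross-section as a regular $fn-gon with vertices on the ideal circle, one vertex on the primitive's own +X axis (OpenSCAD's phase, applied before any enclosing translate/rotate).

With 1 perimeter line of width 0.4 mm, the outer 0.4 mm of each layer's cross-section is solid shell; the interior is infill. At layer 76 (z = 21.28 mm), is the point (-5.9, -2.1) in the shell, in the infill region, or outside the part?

outside

At z = 21.28 mm: the cube does not reach this height (z outside [0, 21]); the r=9 cylinder at (-1, 10) contributes a regular 24-gon of circumradius 9; the cube at (0.5, -2.5) is not intersected at this z (z outside [3, 7.5]); the r=4 cylinder at (0, 12) gives a regular 24-gon of circumradius 4 (constant along its height); Combining (union): the r=4 cylinder at (0, 12) lies entirely inside the r=9 cylinder at (-1, 10), so the union is just the r=9 cylinder at (-1, 10) — 1 connected region; (whole slice rotated 30° about Z — lengths, areas and connectivity unchanged). Overall, the cross-section is a single solid region. Undo the 30° rotation: the query point maps to (-6.160, 1.131) in the un-rotated model frame. The nearest boundary edge runs (-3.33, 1.31)→(-5.50, 2.21); distance from the point to it = 1.26 mm. The point is not inside any of the regions above, so it lies outside the cross-section (1.26 mm from the nearest boundary).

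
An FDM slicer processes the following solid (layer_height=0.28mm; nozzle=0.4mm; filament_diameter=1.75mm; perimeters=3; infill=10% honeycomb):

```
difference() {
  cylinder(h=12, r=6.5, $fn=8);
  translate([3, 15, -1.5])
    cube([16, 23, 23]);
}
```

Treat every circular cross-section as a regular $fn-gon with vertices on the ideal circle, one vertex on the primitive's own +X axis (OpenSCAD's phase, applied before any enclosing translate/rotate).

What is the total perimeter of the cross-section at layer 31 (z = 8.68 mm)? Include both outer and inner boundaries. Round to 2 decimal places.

39.80 mm

At z = 8.68 mm: the r=6.5 cylinder gives a regular 8-gon of circumradius 6.5 (constant along its height) (perimeter = 2·8·6.500·sin(180°/8) = 39.80 mm); the cube at (3, 15) is present — its section is the full 16×23 rectangle (perimeter 78.00 mm); Taking the first minus the rest: starting from the r=6.5 cylinder, the 16×23 cube at (3, 15) misses the remaining region (no effect) — boundary = 39.80 mm. Overall, the cross-section is a single solid region. Total boundary length (outer) = 39.80 mm.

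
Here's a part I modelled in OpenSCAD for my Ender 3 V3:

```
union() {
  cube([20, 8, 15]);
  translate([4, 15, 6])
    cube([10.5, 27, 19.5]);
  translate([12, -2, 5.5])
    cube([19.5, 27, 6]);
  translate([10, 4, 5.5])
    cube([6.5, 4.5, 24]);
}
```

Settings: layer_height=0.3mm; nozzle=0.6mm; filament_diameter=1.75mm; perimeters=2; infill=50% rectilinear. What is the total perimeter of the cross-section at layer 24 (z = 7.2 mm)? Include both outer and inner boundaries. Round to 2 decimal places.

167.00 mm

At z = 7.2 mm: the cube is present — its section is the full 20×8 rectangle (perimeter 56.00 mm); the cube at (4, 15) (footprint 10.5×27) is included at this height (perimeter 75.00 mm); the cube at (12, -2) is present — its section is the full 19.5×27 rectangle (perimeter 93.00 mm); the 6.5×4.5 cube at (10, 4) contributes its full rectangle (perimeter 22.00 mm); Taking the union: the regions partially overlap (shared area 117.25 mm²), so the edge portions inside another operand are dropped and the merged outline is re-measured after clipping — boundary = 167.00 mm. Overall, the cross-section is a single solid region. Total boundary length (outer) = 167.00 mm.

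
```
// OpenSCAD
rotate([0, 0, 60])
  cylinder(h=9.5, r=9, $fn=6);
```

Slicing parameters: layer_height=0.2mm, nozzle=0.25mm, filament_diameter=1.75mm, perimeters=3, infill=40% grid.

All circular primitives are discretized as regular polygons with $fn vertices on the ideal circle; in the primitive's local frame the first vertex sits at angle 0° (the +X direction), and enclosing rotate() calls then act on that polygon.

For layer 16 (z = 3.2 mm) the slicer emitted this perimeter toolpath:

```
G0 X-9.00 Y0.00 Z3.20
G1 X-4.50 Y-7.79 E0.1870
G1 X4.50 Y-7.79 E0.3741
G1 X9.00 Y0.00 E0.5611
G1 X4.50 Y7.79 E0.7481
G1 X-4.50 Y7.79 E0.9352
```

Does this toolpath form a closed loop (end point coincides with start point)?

Start point (G0): (-9.00, 0.00). End point (last G1): the path does not return to the start — open.

no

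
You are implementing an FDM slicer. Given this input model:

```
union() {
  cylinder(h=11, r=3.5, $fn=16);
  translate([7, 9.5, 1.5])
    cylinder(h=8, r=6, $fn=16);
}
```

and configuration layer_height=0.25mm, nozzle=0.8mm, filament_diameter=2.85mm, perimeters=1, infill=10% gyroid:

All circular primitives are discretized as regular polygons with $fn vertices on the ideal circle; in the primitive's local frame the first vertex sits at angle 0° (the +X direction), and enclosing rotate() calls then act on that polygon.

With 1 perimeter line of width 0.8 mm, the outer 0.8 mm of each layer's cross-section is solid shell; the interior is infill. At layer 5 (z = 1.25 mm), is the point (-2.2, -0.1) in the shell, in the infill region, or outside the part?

At z = 1.25 mm: the cylinder: section is a regular 16-gon, circumradius r=3.5; the cylinder at (7, 9.5) is absent (z outside [1.5, 9.5]); Combining (union): only the r=3.5 cylinder is present, so the union is just that shape — 1 connected region. Overall, the cross-section is a single solid region. The nearest boundary edge runs (-3.50, 0.00)→(-3.23, -1.34); distance from the point to it = 1.26 mm. The point is inside the cross-section and 1.26 mm from the nearest boundary — more than the 0.8 mm shell width (1 × 0.8), so it's in the infill interior.

infill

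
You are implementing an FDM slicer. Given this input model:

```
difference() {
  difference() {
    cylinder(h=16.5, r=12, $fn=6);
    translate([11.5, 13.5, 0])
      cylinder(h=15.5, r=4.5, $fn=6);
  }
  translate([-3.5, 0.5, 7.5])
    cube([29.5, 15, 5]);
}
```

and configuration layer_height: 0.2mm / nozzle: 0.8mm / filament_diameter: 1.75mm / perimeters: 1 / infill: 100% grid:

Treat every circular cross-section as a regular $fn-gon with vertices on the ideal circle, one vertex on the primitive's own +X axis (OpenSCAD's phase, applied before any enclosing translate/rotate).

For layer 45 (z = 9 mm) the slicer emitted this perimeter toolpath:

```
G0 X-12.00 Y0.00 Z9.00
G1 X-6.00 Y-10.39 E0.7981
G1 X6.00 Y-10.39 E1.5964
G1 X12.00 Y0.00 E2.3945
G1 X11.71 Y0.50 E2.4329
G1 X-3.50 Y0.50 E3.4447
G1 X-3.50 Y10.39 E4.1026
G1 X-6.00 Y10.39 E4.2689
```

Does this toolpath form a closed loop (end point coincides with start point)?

Start point (G0): (-12.00, 0.00). End point (last G1): the path does not return to the start — open.

no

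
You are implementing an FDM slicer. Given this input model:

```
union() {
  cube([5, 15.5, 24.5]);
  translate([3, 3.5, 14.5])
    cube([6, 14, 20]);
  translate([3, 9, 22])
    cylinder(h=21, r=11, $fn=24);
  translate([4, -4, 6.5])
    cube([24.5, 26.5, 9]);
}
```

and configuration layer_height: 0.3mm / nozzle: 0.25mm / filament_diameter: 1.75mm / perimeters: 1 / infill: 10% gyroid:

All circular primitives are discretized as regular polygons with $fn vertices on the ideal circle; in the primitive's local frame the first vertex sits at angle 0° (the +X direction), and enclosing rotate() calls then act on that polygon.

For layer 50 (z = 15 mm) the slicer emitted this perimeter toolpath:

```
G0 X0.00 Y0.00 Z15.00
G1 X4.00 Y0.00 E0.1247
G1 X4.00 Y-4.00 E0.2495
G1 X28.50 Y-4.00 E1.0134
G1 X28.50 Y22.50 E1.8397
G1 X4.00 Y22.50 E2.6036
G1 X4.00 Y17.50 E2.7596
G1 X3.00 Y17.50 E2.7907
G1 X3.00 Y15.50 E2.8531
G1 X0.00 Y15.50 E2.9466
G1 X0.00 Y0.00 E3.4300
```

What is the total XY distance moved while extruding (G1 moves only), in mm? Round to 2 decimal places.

110.00 mm

Sum the Euclidean lengths of each G1 segment: total = 110.00 mm.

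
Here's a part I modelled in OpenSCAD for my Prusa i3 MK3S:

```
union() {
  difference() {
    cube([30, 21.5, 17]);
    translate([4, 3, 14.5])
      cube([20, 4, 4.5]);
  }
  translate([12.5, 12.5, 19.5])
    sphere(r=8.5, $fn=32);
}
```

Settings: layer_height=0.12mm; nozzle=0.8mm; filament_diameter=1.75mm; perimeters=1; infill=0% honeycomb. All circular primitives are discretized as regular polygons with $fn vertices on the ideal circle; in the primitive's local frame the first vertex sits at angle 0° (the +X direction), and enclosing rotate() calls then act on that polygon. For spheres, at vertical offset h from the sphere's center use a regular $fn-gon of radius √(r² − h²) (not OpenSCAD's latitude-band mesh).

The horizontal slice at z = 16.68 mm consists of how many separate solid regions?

1

At z = 16.68 mm: the cube (footprint 30×21.5) is included at this height; the cube at (4, 3) is present — its section is the full 20×4 rectangle; Subtracting the remaining from the first: starting from the 30×21.5 cube, the 20×4 cube at (4, 3) lies wholly inside it (removes its full 80.00 mm² and its 48.00 mm outline becomes a hole wall) — 1 connected region with 1 hole; the r=8.5 sphere at (12.5, 12.5) contributes a regular 32-gon of circumradius √(8.5²−2.82²) = 8.019; Combining (union): the regions partially overlap (shared area 180.72 mm²), so overlapping operands fuse into one piece — 1 connected region with 1 hole. The result has 1 disconnected region.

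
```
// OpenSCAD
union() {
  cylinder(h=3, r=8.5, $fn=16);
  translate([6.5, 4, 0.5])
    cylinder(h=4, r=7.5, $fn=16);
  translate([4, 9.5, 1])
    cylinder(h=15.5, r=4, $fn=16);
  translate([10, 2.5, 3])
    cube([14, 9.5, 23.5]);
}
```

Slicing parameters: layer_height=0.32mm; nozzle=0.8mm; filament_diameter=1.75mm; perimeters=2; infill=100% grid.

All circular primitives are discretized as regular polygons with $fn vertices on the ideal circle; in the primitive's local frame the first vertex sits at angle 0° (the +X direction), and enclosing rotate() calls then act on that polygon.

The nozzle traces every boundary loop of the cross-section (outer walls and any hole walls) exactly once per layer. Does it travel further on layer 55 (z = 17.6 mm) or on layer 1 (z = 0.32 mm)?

layer 1 (z = 0.32 mm)

Layer 55 (z = 17.6): the cylinder is absent (z outside [0, 3]); the cylinder at (6.5, 4) is not intersected at this z (z outside [0.5, 4.5]); the cylinder at (4, 9.5) does not reach this height (z outside [1, 16.5]); the 14×9.5 cube at (10, 2.5) contributes its full rectangle (perimeter 47.00 mm); Taking the union: only the 14×9.5 cube at (10, 2.5) is present, so the union is just that shape — boundary = 47.00 mm. So its perimeter = 47.00 mm. Layer 1 (z = 0.32): the r=8.5 cylinder gives a regular 16-gon of circumradius 8.5 (constant along its height) (perimeter = 2·16·8.500·sin(180°/16) = 53.06 mm); the cylinder at (6.5, 4) is not intersected at this z (z outside [0.5, 4.5]); the cylinder at (4, 9.5) is not intersected at this z (z outside [1, 16.5]); the cube at (10, 2.5) is not intersected at this z (z outside [3, 26.5]); Merging all regions: only the r=8.5 cylinder is present, so the union is just that shape — boundary = 53.06 mm. So its perimeter = 53.06 mm. Layer 1 is larger (53.06 vs 47.00 mm).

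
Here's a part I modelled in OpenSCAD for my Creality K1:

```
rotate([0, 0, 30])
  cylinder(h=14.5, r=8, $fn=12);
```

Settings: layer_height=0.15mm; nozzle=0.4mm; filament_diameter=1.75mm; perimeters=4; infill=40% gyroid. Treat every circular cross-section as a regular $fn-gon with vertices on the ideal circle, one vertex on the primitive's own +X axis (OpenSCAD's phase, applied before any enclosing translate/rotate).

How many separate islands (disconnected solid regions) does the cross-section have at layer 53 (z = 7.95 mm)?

At z = 7.95 mm: the r=8 cylinder gives a regular 12-gon of circumradius 8 (constant along its height); (whole slice rotated 30° about Z — lengths, areas and connectivity unchanged). Overall, the cross-section is a single solid region. Island count = 1.

1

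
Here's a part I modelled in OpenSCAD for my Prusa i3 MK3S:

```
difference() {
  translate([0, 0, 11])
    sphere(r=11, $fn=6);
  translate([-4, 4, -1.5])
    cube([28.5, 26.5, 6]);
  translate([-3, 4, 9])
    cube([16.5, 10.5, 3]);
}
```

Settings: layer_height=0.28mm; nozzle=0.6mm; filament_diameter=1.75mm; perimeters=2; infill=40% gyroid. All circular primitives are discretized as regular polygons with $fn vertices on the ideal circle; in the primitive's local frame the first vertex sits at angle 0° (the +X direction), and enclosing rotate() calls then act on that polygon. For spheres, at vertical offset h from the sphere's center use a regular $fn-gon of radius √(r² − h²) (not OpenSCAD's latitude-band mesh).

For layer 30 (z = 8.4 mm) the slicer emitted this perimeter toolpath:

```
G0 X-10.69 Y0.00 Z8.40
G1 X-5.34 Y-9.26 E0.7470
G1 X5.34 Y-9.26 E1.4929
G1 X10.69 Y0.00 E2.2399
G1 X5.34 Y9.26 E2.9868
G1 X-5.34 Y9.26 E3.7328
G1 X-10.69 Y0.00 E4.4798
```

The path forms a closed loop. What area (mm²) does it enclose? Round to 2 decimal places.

296.88 mm²

Apply the shoelace formula to the sequence of (X, Y) vertices; enclosed area = 296.88 mm².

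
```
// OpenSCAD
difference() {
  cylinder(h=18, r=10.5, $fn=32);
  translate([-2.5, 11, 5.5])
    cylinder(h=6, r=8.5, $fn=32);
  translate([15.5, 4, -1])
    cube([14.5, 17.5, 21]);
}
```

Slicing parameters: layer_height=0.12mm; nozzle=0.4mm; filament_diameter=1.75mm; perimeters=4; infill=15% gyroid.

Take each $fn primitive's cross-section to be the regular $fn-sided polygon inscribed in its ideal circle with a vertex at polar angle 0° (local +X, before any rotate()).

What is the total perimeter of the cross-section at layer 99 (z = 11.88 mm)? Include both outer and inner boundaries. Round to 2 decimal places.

At z = 11.88 mm: the r=10.5 cylinder contributes a regular 32-gon of circumradius 10.5 (perimeter = 2·32·10.500·sin(180°/32) = 65.87 mm); the cylinder at (-2.5, 11) does not reach this height (z outside [5.5, 11.5]); the cube at (15.5, 4) (footprint 14.5×17.5) is included at this height (perimeter 64.00 mm); Taking the first minus the rest: starting from the r=10.5 cylinder, the 14.5×17.5 cube at (15.5, 4) misses the remaining region (no effect) — boundary = 65.87 mm. Overall, the cross-section is a single solid region. Total boundary length (outer) = 65.87 mm.

65.87 mm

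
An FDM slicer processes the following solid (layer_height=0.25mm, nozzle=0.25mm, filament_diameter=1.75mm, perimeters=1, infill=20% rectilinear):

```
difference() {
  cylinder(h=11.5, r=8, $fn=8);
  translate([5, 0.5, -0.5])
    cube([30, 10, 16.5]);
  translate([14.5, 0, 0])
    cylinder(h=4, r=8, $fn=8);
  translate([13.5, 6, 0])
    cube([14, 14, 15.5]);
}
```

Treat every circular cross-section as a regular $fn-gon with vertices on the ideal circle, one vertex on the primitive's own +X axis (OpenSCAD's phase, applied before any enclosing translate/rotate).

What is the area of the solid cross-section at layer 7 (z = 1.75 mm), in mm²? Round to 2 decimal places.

170.03 mm²

At z = 1.75 mm: the r=8 cylinder gives a regular 8-gon of circumradius 8 (constant along its height) (area = (8/2)·8.000²·sin(360°/8) = 181.02 mm²); the cube at (5, 0.5) is present — its section is the full 30×10 rectangle (area 300.00 mm²); the cylinder at (14.5, 0): section is a regular 8-gon, circumradius r=8 (area = (8/2)·8.000²·sin(360°/8) = 181.02 mm²); the cube at (13.5, 6) is present — its section is the full 14×14 rectangle (area 196.00 mm²); After the difference (first − rest): starting from the r=8 cylinder (181.02 mm²), the 30×10 cube at (5, 0.5) partially overlaps it — only the 8.98 mm² overlap (of its 300.00 mm²) is removed, clipping the outline; the r=8 cylinder at (14.5, 0) partially overlaps it — only the 2.00 mm² overlap (of its 181.02 mm²) is removed, clipping the outline; the 14×14 cube at (13.5, 6) misses the remaining region (no effect) — area = 170.03 mm². Overall, the cross-section is a single solid region. Net area = 170.03 mm².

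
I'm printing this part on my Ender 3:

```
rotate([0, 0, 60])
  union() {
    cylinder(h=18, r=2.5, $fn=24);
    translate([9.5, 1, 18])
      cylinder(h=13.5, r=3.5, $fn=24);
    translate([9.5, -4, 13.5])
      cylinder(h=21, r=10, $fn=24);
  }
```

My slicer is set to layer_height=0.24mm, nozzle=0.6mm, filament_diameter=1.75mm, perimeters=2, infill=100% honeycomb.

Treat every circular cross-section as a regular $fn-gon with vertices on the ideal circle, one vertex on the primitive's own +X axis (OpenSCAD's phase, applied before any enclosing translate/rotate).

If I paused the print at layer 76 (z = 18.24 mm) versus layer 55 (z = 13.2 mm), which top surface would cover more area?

layer 76 (z = 18.24 mm)

Layer 76 (z = 18.24): the cylinder does not reach this height (z outside [0, 18]); the cylinder at (9.5, 1): section is a regular 24-gon, circumradius r=3.5 (area = (24/2)·3.500²·sin(360°/24) = 38.05 mm²); the r=10 cylinder at (9.5, -4) gives a regular 24-gon of circumradius 10 (constant along its height) (area = (24/2)·10.000²·sin(360°/24) = 310.58 mm²); Taking the union: the r=3.5 cylinder at (9.5, 1) lies entirely inside the r=10 cylinder at (9.5, -4), so the union is just the r=10 cylinder at (9.5, -4) — area = 310.58 mm²; (whole slice rotated 60° about Z — lengths, areas and connectivity unchanged). So its area = 310.58 mm². Layer 55 (z = 13.2): the r=2.5 cylinder contributes a regular 24-gon of circumradius 2.5 (area = (24/2)·2.500²·sin(360°/24) = 19.41 mm²); the cylinder at (9.5, 1) does not reach this height (z outside [18, 31.5]); the cylinder at (9.5, -4) is not intersected at this z (z outside [13.5, 34.5]); Taking the union: only the r=2.5 cylinder is present, so the union is just that shape — area = 19.41 mm²; (rotated 60° about Z; rotation is an isometry so areas/perimeters/island counts are preserved). So its area = 19.41 mm². Layer 76 is larger (310.58 vs 19.41 mm²).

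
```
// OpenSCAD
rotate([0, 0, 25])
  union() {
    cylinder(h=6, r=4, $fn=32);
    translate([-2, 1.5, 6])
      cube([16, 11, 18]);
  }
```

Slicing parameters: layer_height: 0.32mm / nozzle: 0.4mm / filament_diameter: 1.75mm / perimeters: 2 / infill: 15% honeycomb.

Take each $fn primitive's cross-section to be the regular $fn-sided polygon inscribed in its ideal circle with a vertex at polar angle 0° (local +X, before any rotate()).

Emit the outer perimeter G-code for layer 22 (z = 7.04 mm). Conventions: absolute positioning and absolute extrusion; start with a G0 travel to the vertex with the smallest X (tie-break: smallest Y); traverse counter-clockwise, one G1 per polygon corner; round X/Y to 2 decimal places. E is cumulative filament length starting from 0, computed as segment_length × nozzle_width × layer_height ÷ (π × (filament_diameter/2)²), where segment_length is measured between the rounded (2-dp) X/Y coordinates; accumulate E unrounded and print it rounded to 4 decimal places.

At z = 7.04 mm: the cylinder is absent (z outside [0, 6]); the cube at (-2, 1.5) is present — its section is the full 16×11 rectangle; Taking the union: only the 16×11 cube at (-2, 1.5) is present, so the union is just that shape — 1 connected region; (rotated 25° about Z; rotation is an isometry so areas/perimeters/island counts are preserved). The outline is a single polygon with 4 vertices. Extrusion per mm of travel: 0.4 × 0.32 / (π × 0.875²) = 0.053216. Accumulating E over each segment gives final E = 2.8743.

G0 X-7.10 Y10.48 Z7.04
G1 X-2.45 Y0.51 E0.5854
G1 X12.05 Y7.28 E1.4370
G1 X7.41 Y17.25 E2.0222
G1 X-7.10 Y10.48 E2.8743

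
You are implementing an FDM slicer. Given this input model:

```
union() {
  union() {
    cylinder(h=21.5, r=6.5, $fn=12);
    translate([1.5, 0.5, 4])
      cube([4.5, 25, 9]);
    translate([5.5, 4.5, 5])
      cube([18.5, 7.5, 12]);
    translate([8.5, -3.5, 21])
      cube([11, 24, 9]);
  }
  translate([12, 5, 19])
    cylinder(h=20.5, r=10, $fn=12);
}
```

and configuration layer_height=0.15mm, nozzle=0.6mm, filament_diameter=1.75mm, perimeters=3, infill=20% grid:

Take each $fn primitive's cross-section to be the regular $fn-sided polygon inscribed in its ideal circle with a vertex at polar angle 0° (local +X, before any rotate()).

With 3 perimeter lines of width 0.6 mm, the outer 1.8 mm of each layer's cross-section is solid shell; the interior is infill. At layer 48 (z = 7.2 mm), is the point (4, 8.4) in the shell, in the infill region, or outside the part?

infill

At z = 7.2 mm: the r=6.5 cylinder gives a regular 12-gon of circumradius 6.5 (constant along its height); the 4.5×25 cube at (1.5, 0.5) contributes its full rectangle; the cube at (5.5, 4.5) is present — its section is the full 18.5×7.5 rectangle; the cube at (8.5, -3.5) is absent (z outside [21, 30]); Taking the union: the regions partially overlap (shared area 23.27 mm²), so overlapping operands fuse into one piece — 1 connected region; the cylinder at (12, 5) does not reach this height (z outside [19, 39.5]); Merging all regions: only the result so far is present, so the union is just that shape — 1 connected region. Overall, the cross-section is a single solid region. The nearest boundary edge runs (1.50, 6.10)→(1.50, 25.50); distance from the point to it = 2.50 mm. The point is inside the cross-section and 2.50 mm from the nearest boundary — more than the 1.8 mm shell width (3 × 0.6), so it's in the infill interior.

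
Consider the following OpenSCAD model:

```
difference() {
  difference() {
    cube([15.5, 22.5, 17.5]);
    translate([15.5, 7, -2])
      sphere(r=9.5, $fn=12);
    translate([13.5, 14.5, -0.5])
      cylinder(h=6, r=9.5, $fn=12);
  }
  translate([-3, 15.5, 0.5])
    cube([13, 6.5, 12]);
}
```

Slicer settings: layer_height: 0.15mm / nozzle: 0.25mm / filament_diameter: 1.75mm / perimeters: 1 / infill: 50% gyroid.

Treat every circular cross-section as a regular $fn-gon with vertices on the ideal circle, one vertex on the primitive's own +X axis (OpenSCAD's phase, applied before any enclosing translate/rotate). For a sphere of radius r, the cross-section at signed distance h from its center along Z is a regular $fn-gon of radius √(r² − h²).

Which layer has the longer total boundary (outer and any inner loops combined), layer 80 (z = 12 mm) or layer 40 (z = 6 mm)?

Layer 80 (z = 12): the cube (footprint 15.5×22.5) is included at this height (perimeter 76.00 mm); the sphere at (15.5, 7) is not intersected at this z (|z−center|=14.000 > r=9.5); the cylinder at (13.5, 14.5) is not intersected at this z (z outside [-0.5, 5.5]); Subtracting the remaining from the first: none of the subtracted shapes is present at this height, so the 15.5×22.5 cube is unchanged — boundary = 76.00 mm; the cube at (-3, 15.5) (footprint 13×6.5) is included at this height (perimeter 39.00 mm); Subtracting the remaining from the first: starting from that combined region, the 13×6.5 cube at (-3, 15.5) partially overlaps it — only the 65.00 mm² overlap (of its 84.50 mm²) is removed, clipping the outline — boundary = 96.00 mm. So its perimeter = 96.00 mm. Layer 40 (z = 6): the cube is present — its section is the full 15.5×22.5 rectangle (perimeter 76.00 mm); the r=9.5 sphere at (15.5, 7) contributes a regular 12-gon of circumradius √(9.5²−8²) = 5.123 (perimeter = 2·12·5.123·sin(180°/12) = 31.83 mm); the cylinder at (13.5, 14.5) does not reach this height (z outside [-0.5, 5.5]); After the difference (first − rest): starting from the 15.5×22.5 cube, the r=9.5 sphere at (15.5, 7) partially overlaps it — only the 39.38 mm² overlap (of its 78.75 mm²) is removed, clipping the outline — boundary = 81.67 mm; the cube at (-3, 15.5) (footprint 13×6.5) is included at this height (perimeter 39.00 mm); Subtracting the remaining from the first: starting from the result so far, the 13×6.5 cube at (-3, 15.5) partially overlaps it — only the 65.00 mm² overlap (of its 84.50 mm²) is removed, clipping the outline — boundary = 101.67 mm. So its perimeter = 101.67 mm. Layer 40 is larger (101.67 vs 96.00 mm).

layer 40 (z = 6 mm)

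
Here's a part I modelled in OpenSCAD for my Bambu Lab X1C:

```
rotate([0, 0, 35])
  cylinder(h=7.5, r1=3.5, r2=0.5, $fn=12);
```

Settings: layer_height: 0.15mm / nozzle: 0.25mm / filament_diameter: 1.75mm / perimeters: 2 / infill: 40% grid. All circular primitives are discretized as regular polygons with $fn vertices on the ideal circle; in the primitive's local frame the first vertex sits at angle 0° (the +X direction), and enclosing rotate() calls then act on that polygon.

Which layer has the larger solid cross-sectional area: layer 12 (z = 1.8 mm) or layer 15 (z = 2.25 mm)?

layer 12 (z = 1.8 mm)

Layer 12 (z = 1.8): the cone: at t=0.240 of its height the radius interpolates to r₁+(r₂−r₁)t = 2.780, giving a regular 12-gon of that circumradius (area = (12/2)·2.780²·sin(360°/12) = 23.19 mm²); (rotated 35° about Z; rotation is an isometry so areas/perimeters/island counts are preserved). So its area = 23.19 mm². Layer 15 (z = 2.25): the cone contributes a regular 12-gon of circumradius 2.600 (interpolated between r1=3.5 and r2=0.5 at t=0.300) (area = (12/2)·2.600²·sin(360°/12) = 20.28 mm²); (rotated 35° about Z; rotation is an isometry so areas/perimeters/island counts are preserved). So its area = 20.28 mm². Layer 12 is larger (23.19 vs 20.28 mm²).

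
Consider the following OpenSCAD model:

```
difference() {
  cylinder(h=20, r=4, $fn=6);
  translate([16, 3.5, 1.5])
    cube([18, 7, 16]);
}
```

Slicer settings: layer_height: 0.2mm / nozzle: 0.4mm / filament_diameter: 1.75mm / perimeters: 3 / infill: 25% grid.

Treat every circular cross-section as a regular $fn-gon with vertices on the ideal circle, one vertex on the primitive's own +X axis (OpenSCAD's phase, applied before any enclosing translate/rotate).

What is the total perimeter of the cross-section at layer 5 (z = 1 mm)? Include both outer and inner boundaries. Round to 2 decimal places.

At z = 1 mm: the r=4 cylinder contributes a regular 6-gon of circumradius 4 (perimeter = 2·6·4.000·sin(180°/6) = 24.00 mm); the cube at (16, 3.5) does not reach this height (z outside [1.5, 17.5]); Subtracting the remaining from the first: none of the subtracted shapes is present at this height, so the r=4 cylinder is unchanged — boundary = 24.00 mm. Overall, the cross-section is a single solid region. Total boundary length (outer) = 24.00 mm.

24.00 mm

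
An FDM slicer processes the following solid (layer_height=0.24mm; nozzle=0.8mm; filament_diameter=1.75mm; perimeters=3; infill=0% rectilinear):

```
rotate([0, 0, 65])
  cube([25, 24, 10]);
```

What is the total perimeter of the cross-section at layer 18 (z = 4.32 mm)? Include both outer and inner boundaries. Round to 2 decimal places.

98.00 mm

At z = 4.32 mm: the 25×24 cube contributes its full rectangle (perimeter 98.00 mm); (whole slice rotated 65° about Z — lengths, areas and connectivity unchanged). Overall, the cross-section is a single solid region. Total boundary length (outer) = 98.00 mm.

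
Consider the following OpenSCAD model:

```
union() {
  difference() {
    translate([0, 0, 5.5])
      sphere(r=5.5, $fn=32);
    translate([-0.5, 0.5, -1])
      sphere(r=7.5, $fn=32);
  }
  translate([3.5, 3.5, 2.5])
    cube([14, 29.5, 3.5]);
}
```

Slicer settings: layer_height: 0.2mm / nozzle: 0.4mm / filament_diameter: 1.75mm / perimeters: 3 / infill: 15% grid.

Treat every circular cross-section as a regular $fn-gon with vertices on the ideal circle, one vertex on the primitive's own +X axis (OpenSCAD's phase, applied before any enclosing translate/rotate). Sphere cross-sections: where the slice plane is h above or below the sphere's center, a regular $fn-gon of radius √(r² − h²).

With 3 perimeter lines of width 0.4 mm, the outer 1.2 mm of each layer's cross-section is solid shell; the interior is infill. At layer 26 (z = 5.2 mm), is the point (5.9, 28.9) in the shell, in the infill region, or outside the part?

infill

At z = 5.2 mm: the r=5.5 sphere slices to a regular 32-gon of circumradius 5.492 (√(r²−h²) with h=0.3 from center); the r=7.5 sphere at (-0.5, 0.5) slices to a regular 32-gon of circumradius 4.220 (√(r²−h²) with h=6.2 from center); After the difference (first − rest): starting from the r=5.5 sphere, the r=7.5 sphere at (-0.5, 0.5) lies wholly inside it (removes its full 55.59 mm² and its 26.47 mm outline becomes a hole wall) — 1 connected region with 1 hole; the cube at (3.5, 3.5) (footprint 14×29.5) is included at this height; Combining (union): the regions partially overlap (shared area 0.27 mm²), so overlapping operands fuse into one piece — 1 connected region with 1 hole. Overall, the cross-section is one region with 1 hole. The nearest boundary edge runs (3.50, 4.20)→(3.50, 33.00); distance from the point to it = 2.40 mm. The point is inside the cross-section and 2.40 mm from the nearest boundary — more than the 1.2 mm shell width (3 × 0.4), so it's in the infill interior.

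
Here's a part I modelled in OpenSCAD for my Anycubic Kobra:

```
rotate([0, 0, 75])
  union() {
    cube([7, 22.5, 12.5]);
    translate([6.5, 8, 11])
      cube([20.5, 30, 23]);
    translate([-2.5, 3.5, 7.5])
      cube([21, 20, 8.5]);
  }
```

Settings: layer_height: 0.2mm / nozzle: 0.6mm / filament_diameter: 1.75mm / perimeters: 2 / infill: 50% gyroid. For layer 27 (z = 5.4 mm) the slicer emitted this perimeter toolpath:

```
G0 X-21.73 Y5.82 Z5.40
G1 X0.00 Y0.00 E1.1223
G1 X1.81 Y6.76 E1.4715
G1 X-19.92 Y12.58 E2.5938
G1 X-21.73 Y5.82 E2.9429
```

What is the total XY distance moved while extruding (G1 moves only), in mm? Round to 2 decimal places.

Sum the Euclidean lengths of each G1 segment: total = 58.99 mm.

58.99 mm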